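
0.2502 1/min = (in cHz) 0.417. Check: 1 1/min = 0.016666667 Hz, so 0.2502 1/min = 0.2502 * 0.016666667 = 0.00417 Hz. 1 cHz = 0.01 Hz, so 0.00417 Hz = 0.00417 / 0.01 = 0.417 cHz.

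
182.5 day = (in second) 1 day = 86400 s, so 182.5 day = 182.5 * 86400 = 15768000 s. 15768000 s = 15768000 second ≈ 1.577e+07 second (4 s.f.). Final answer: 1.577e+07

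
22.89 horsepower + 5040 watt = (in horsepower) 29.65. Check: 1 horsepower = 745.69987 W, so 22.89 horsepower = 22.89 * 745.69987 = 17069.07 W. 5040 watt = 5040 W. Sum: 17069.07 + 5040 = 22109.07 W. 1 horsepower = 745.69987 W, so 22109.07 W = 22109.07 / 745.69987 = 29.648751 horsepower ≈ 29.65 horsepower (4 s.f.).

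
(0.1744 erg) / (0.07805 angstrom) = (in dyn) 2.234e+08. Check: 1 erg = 1e-07 J, so 0.1744 erg = 0.1744 * 1e-07 = 1.744e-08 J. 1 angstrom = 1e-10 m, so 0.07805 angstrom = 0.07805 * 1e-10 = 7.805e-12 m. Combine: 1.744e-08 J / 7.805e-12 m = 2234.4651 N. 1 dyn = 1e-05 N, so 2234.4651 N = 2234.4651 / 1e-05 = 2.2344651e+08 dyn ≈ 2.234e+08 dyn (4 s.f.).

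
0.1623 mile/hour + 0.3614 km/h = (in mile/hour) 0.3869. Check: 1 mile/hour = 0.44704 m/s, so 0.1623 mile/hour = 0.1623 * 0.44704 = 0.072554592 m/s. 1 km/h = 0.27777778 m/s, so 0.3614 km/h = 0.3614 * 0.27777778 = 0.10038889 m/s. Sum: 0.072554592 + 0.10038889 = 0.17294348 m/s. 1 mile/hour = 0.44704 m/s, so 0.17294348 m/s = 0.17294348 / 0.44704 = 0.38686355 mile/hour ≈ 0.3869 mile/hour (4 s.f.).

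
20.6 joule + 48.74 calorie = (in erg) 2.245e+09. Check: 20.6 joule = 20.6 J. 1 calorie = 4.184 J, so 48.74 calorie = 48.74 * 4.184 = 203.92816 J. Sum: 20.6 + 203.92816 = 224.52816 J. 1 erg = 1e-07 J, so 224.52816 J = 224.52816 / 1e-07 = 2.2452816e+09 erg ≈ 2.245e+09 erg (4 s.f.).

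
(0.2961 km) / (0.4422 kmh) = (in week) 1 km = 1000 m, so 0.2961 km = 0.2961 * 1000 = 296.1 m. 1 kmh = 0.27777778 m/s, so 0.4422 kmh = 0.4422 * 0.27777778 = 0.12283333 m/s. Combine: 296.1 m / 0.12283333 m/s = 2410.5834 s. 1 week = 604800 s, so 2410.5834 s = 2410.5834 / 604800 = 0.0039857531 week ≈ 0.003986 week (4 s.f.). Final answer: 0.003986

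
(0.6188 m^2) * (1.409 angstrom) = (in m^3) 0.6188 m^2 is already in m^2. 1 angstrom = 1e-10 m, so 1.409 angstrom = 1.409 * 1e-10 = 1.409e-10 m. Combine: 0.6188 m^2 * 1.409e-10 m = 8.718892e-11 m^3. Result: 8.718892e-11 m^3 ≈ 8.719e-11 m^3 (4 s.f.). Final answer: 8.719e-11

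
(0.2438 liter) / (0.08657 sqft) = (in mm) 1 liter = 0.001 m^3, so 0.2438 liter = 0.2438 * 0.001 = 0.0002438 m^3. 1 sqft = 0.09290304 m^2, so 0.08657 sqft = 0.08657 * 0.09290304 = 0.0080426162 m^2. Combine: 0.0002438 m^3 / 0.0080426162 m^2 = 0.030313519 m. 1 mm = 0.001 m, so 0.030313519 m = 0.030313519 / 0.001 = 30.313519 mm ≈ 30.31 mm (4 s.f.). Final answer: 30.31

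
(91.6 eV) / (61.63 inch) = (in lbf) 2.108e-18. Check: 1 eV = 1.6021766e-19 J, so 91.6 eV = 91.6 * 1.6021766e-19 = 1.4675938e-17 J. 1 inch = 0.0254 m, so 61.63 inch = 61.63 * 0.0254 = 1.565402 m. Combine: 1.4675938e-17 J / 1.565402 m = 9.375188e-18 N. 1 lbf = 4.4482216 N, so 9.375188e-18 N = 9.375188e-18 / 4.4482216 = 2.1076261e-18 lbf ≈ 2.108e-18 lbf (4 s.f.).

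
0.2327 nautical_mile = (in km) 1 nautical_mile = 1852 m, so 0.2327 nautical_mile = 0.2327 * 1852 = 430.9604 m. 1 km = 1000 m, so 430.9604 m = 430.9604 / 1000 = 0.4309604 km ≈ 0.431 km (4 s.f.). Final answer: 0.431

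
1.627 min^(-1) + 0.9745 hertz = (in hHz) 0.01002. Check: 1 min^(-1) = 0.016666667 Hz, so 1.627 min^(-1) = 1.627 * 0.016666667 = 0.027116667 Hz. 0.9745 hertz = 0.9745 Hz. Sum: 0.027116667 + 0.9745 = 1.0016167 Hz. 1 hHz = 100 Hz, so 1.0016167 Hz = 1.0016167 / 100 = 0.010016167 hHz ≈ 0.01002 hHz (4 s.f.).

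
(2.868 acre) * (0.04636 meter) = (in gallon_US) 1.421e+05. Check: 1 acre = 4046.8564 m^2, so 2.868 acre = 2.868 * 4046.8564 = 11606.384 m^2. 0.04636 meter = 0.04636 m. Combine: 11606.384 m^2 * 0.04636 m = 538.07197 m^3. 1 gallon_US = 0.0037854118 m^3, so 538.07197 m^3 = 538.07197 / 0.0037854118 = 142143.58 gallon_US ≈ 1.421e+05 gallon_US (4 s.f.).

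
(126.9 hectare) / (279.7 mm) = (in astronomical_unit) 1 hectare = 10000 m^2, so 126.9 hectare = 126.9 * 10000 = 1269000 m^2. 1 mm = 0.001 m, so 279.7 mm = 279.7 * 0.001 = 0.2797 m. Combine: 1269000 m^2 / 0.2797 m = 4537003.9 m. 1 astronomical_unit = 1.4959787e+11 m, so 4537003.9 m = 4537003.9 / 1.4959787e+11 = 3.0327998e-05 astronomical_unit ≈ 3.033e-05 astronomical_unit (4 s.f.). Final answer: 3.033e-05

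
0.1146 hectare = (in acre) 0.2832. Check: 1 hectare = 10000 m^2, so 0.1146 hectare = 0.1146 * 10000 = 1146 m^2. 1 acre = 4046.8564 m^2, so 1146 m^2 = 1146 / 4046.8564 = 0.28318277 acre ≈ 0.2832 acre (4 s.f.).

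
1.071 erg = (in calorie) 2.56e-08. Check: 1 erg = 1e-07 J, so 1.071 erg = 1.071 * 1e-07 = 1.071e-07 J. 1 calorie = 4.184 J, so 1.071e-07 J = 1.071e-07 / 4.184 = 2.5597514e-08 calorie ≈ 2.56e-08 calorie (4 s.f.).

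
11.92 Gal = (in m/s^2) 0.1192. Check: 1 Gal = 0.01 m/s^2, so 11.92 Gal = 11.92 * 0.01 = 0.1192 m/s^2. Result: 0.1192 m/s^2.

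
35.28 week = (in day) 1 week = 604800 s, so 35.28 week = 35.28 * 604800 = 21337344 s. 1 day = 86400 s, so 21337344 s = 21337344 / 86400 = 246.96 day ≈ 247 day (4 s.f.). Final answer: 247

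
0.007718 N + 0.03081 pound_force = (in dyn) 0.007718 N is already in N. 1 pound_force = 4.4482216 N, so 0.03081 pound_force = 0.03081 * 4.4482216 = 0.13704971 N. Sum: 0.007718 + 0.13704971 = 0.14476771 N. 1 dyn = 1e-05 N, so 0.14476771 N = 0.14476771 / 1e-05 = 14476.771 dyn ≈ 1.448e+04 dyn (4 s.f.). Final answer: 1.448e+04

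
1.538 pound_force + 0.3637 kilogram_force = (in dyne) 1 pound_force = 4.4482216 N, so 1.538 pound_force = 1.538 * 4.4482216 = 6.8413648 N. 1 kilogram_force = 9.80665 N, so 0.3637 kilogram_force = 0.3637 * 9.80665 = 3.5666786 N. Sum: 6.8413648 + 3.5666786 = 10.408043 N. 1 dyne = 1e-05 N, so 10.408043 N = 10.408043 / 1e-05 = 1040804.3 dyne ≈ 1.041e+06 dyne (4 s.f.). Final answer: 1.041e+06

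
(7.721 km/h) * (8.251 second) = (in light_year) 1.87e-15. Check: 1 km/h = 0.27777778 m/s, so 7.721 km/h = 7.721 * 0.27777778 = 2.1447222 m/s. 8.251 second = 8.251 s. Combine: 2.1447222 m/s * 8.251 s = 17.696103 m. 1 light_year = 9.4607305e+15 m, so 17.696103 m = 17.696103 / 9.4607305e+15 = 1.8704796e-15 light_year ≈ 1.87e-15 light_year (4 s.f.).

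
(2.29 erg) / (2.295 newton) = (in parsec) 1 erg = 1e-07 J, so 2.29 erg = 2.29 * 1e-07 = 2.29e-07 J. 2.295 newton = 2.295 N. Combine: 2.29e-07 J / 2.295 N = 9.9782135e-08 m. 1 parsec = 3.0856776e+16 m, so 9.9782135e-08 m = 9.9782135e-08 / 3.0856776e+16 = 3.2337188e-24 parsec ≈ 3.234e-24 parsec (4 s.f.). Final answer: 3.234e-24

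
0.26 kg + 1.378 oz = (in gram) 299.1. Check: 0.26 kg is already in kg. 1 oz = 0.028349523 kg, so 1.378 oz = 1.378 * 0.028349523 = 0.039065643 kg. Sum: 0.26 + 0.039065643 = 0.29906564 kg. 1 gram = 0.001 kg, so 0.29906564 kg = 0.29906564 / 0.001 = 299.06564 gram ≈ 299.1 gram (4 s.f.).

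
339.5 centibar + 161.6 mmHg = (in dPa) 3.61e+06. Check: 1 centibar = 1000 Pa, so 339.5 centibar = 339.5 * 1000 = 339500 Pa. 1 mmHg = 133.32237 Pa, so 161.6 mmHg = 161.6 * 133.32237 = 21544.895 Pa. Sum: 339500 + 21544.895 = 361044.89 Pa. 1 dPa = 0.1 Pa, so 361044.89 Pa = 361044.89 / 0.1 = 3610448.9 dPa ≈ 3.61e+06 dPa (4 s.f.).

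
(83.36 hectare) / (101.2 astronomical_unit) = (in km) 5.506e-11. Check: 1 hectare = 10000 m^2, so 83.36 hectare = 83.36 * 10000 = 833600 m^2. 1 astronomical_unit = 1.4959787e+11 m, so 101.2 astronomical_unit = 101.2 * 1.4959787e+11 = 1.5139305e+13 m. Combine: 833600 m^2 / 1.5139305e+13 m = 5.5061975e-08 m. 1 km = 1000 m, so 5.5061975e-08 m = 5.5061975e-08 / 1000 = 5.5061975e-11 km ≈ 5.506e-11 km (4 s.f.).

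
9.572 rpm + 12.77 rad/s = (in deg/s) 1 rpm = 0.10471976 rad/s, so 9.572 rpm = 9.572 * 0.10471976 = 1.0023775 rad/s. 12.77 rad/s is already in rad/s. Sum: 1.0023775 + 12.77 = 13.772377 rad/s. 1 deg/s = 0.017453293 rad/s, so 13.772377 rad/s = 13.772377 / 0.017453293 = 789.0991 deg/s ≈ 789.1 deg/s (4 s.f.). Final answer: 789.1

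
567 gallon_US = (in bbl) 1 gallon_US = 0.0037854118 m^3, so 567 gallon_US = 567 * 0.0037854118 = 2.1463285 m^3. 1 bbl = 0.15898729 m^3, so 2.1463285 m^3 = 2.1463285 / 0.15898729 = 13.5 bbl. Final answer: 13.5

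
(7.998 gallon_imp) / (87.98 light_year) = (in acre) 1 gallon_imp = 0.00454609 m^3, so 7.998 gallon_imp = 7.998 * 0.00454609 = 0.036359628 m^3. 1 light_year = 9.4607305e+15 m, so 87.98 light_year = 87.98 * 9.4607305e+15 = 8.3235507e+17 m. Combine: 0.036359628 m^3 / 8.3235507e+17 m = 4.3682834e-20 m^2. 1 acre = 4046.8564 m^2, so 4.3682834e-20 m^2 = 4.3682834e-20 / 4046.8564 = 1.0794263e-23 acre ≈ 1.079e-23 acre (4 s.f.). Final answer: 1.079e-23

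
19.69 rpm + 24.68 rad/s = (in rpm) 255.4. Check: 1 rpm = 0.10471976 rad/s, so 19.69 rpm = 19.69 * 0.10471976 = 2.061932 rad/s. 24.68 rad/s is already in rad/s. Sum: 2.061932 + 24.68 = 26.741932 rad/s. 1 rpm = 0.10471976 rad/s, so 26.741932 rad/s = 26.741932 / 0.10471976 = 255.36664 rpm ≈ 255.4 rpm (4 s.f.).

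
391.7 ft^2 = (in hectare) 0.003639. Check: 1 ft^2 = 0.09290304 m^2, so 391.7 ft^2 = 391.7 * 0.09290304 = 36.390121 m^2. 1 hectare = 10000 m^2, so 36.390121 m^2 = 36.390121 / 10000 = 0.0036390121 hectare ≈ 0.003639 hectare (4 s.f.).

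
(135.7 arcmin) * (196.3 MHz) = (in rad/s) 1 arcmin = 0.00029088821 rad, so 135.7 arcmin = 135.7 * 0.00029088821 = 0.03947353 rad. 1 MHz = 1000000 Hz, so 196.3 MHz = 196.3 * 1000000 = 1.963e+08 Hz. Combine: 0.03947353 rad * 1.963e+08 Hz = 7748653.9 rad/s. Result: 7748653.9 rad/s ≈ 7.749e+06 rad/s (4 s.f.). Final answer: 7.749e+06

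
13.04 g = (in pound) 0.02875. Check: 1 g = 0.001 kg, so 13.04 g = 13.04 * 0.001 = 0.01304 kg. 1 pound = 0.45359237 kg, so 0.01304 kg = 0.01304 / 0.45359237 = 0.028748279 pound ≈ 0.02875 pound (4 s.f.).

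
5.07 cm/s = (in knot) 0.09855. Check: 1 cm/s = 0.01 m/s, so 5.07 cm/s = 5.07 * 0.01 = 0.0507 m/s. 1 knot = 0.51444444 m/s, so 0.0507 m/s = 0.0507 / 0.51444444 = 0.098552916 knot ≈ 0.09855 knot (4 s.f.).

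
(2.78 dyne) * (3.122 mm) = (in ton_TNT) 1 dyne = 1e-05 N, so 2.78 dyne = 2.78 * 1e-05 = 2.78e-05 N. 1 mm = 0.001 m, so 3.122 mm = 3.122 * 0.001 = 0.003122 m. Combine: 2.78e-05 N * 0.003122 m = 8.67916e-08 J. 1 ton_TNT = 4.184e+09 J, so 8.67916e-08 J = 8.67916e-08 / 4.184e+09 = 2.074369e-17 ton_TNT ≈ 2.074e-17 ton_TNT (4 s.f.). Final answer: 2.074e-17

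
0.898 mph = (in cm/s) 40.14. Check: 1 mph = 0.44704 m/s, so 0.898 mph = 0.898 * 0.44704 = 0.40144192 m/s. 1 cm/s = 0.01 m/s, so 0.40144192 m/s = 0.40144192 / 0.01 = 40.144192 cm/s ≈ 40.14 cm/s (4 s.f.).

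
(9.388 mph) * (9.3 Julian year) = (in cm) 1.232e+11. Check: 1 mph = 0.44704 m/s, so 9.388 mph = 9.388 * 0.44704 = 4.1968115 m/s. 1 Julian year = 31557600 s, so 9.3 Julian year = 9.3 * 31557600 = 2.9348568e+08 s. Combine: 4.1968115 m/s * 2.9348568e+08 s = 1.2317041e+09 m. 1 cm = 0.01 m, so 1.2317041e+09 m = 1.2317041e+09 / 0.01 = 1.2317041e+11 cm ≈ 1.232e+11 cm (4 s.f.).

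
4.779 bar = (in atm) 1 bar = 100000 Pa, so 4.779 bar = 4.779 * 100000 = 477900 Pa. 1 atm = 101325 Pa, so 477900 Pa = 477900 / 101325 = 4.7165063 atm ≈ 4.717 atm (4 s.f.). Final answer: 4.717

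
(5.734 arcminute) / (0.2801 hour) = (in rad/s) 1.654e-06. Check: 1 arcminute = 0.00029088821 rad, so 5.734 arcminute = 5.734 * 0.00029088821 = 0.001667953 rad. 1 hour = 3600 s, so 0.2801 hour = 0.2801 * 3600 = 1008.36 s. Combine: 0.001667953 rad / 1008.36 s = 1.6541245e-06 rad/s. Result: 1.6541245e-06 rad/s ≈ 1.654e-06 rad/s (4 s.f.).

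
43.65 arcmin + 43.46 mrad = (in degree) 1 arcmin = 0.00029088821 rad, so 43.65 arcmin = 43.65 * 0.00029088821 = 0.01269727 rad. 1 mrad = 0.001 rad, so 43.46 mrad = 43.46 * 0.001 = 0.04346 rad. Sum: 0.01269727 + 0.04346 = 0.05615727 rad. 1 degree = 0.017453293 rad, so 0.05615727 rad = 0.05615727 / 0.017453293 = 3.2175746 degree ≈ 3.218 degree (4 s.f.). Final answer: 3.218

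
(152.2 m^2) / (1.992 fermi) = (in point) 152.2 m^2 is already in m^2. 1 fermi = 1e-15 m, so 1.992 fermi = 1.992 * 1e-15 = 1.992e-15 m. Combine: 152.2 m^2 / 1.992e-15 m = 7.6405622e+16 m. 1 point = 0.00035277778 m, so 7.6405622e+16 m = 7.6405622e+16 / 0.00035277778 = 2.1658287e+20 point ≈ 2.166e+20 point (4 s.f.). Final answer: 2.166e+20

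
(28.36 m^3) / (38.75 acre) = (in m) 28.36 m^3 is already in m^3. 1 acre = 4046.8564 m^2, so 38.75 acre = 38.75 * 4046.8564 = 156815.69 m^2. Combine: 28.36 m^3 / 156815.69 m^2 = 0.00018084925 m. Result: 0.00018084925 m ≈ 0.0001808 m (4 s.f.). Final answer: 0.0001808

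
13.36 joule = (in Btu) 0.01266. Check: 13.36 joule = 13.36 J. 1 Btu = 1055.0559 J, so 13.36 J = 13.36 / 1055.0559 = 0.012662837 Btu ≈ 0.01266 Btu (4 s.f.).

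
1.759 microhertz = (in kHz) 1 microhertz = 1e-06 Hz, so 1.759 microhertz = 1.759 * 1e-06 = 1.759e-06 Hz. 1 kHz = 1000 Hz, so 1.759e-06 Hz = 1.759e-06 / 1000 = 1.759e-09 kHz. Final answer: 1.759e-09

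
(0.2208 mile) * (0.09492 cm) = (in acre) 1 mile = 1609.344 m, so 0.2208 mile = 0.2208 * 1609.344 = 355.34316 m. 1 cm = 0.01 m, so 0.09492 cm = 0.09492 * 0.01 = 0.0009492 m. Combine: 355.34316 m * 0.0009492 m = 0.33729172 m^2. 1 acre = 4046.8564 m^2, so 0.33729172 m^2 = 0.33729172 / 4046.8564 = 8.33466e-05 acre ≈ 8.335e-05 acre (4 s.f.). Final answer: 8.335e-05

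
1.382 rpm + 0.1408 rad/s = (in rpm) 1 rpm = 0.10471976 rad/s, so 1.382 rpm = 1.382 * 0.10471976 = 0.1447227 rad/s. 0.1408 rad/s is already in rad/s. Sum: 0.1447227 + 0.1408 = 0.2855227 rad/s. 1 rpm = 0.10471976 rad/s, so 0.2855227 rad/s = 0.2855227 / 0.10471976 = 2.726541 rpm ≈ 2.727 rpm (4 s.f.). Final answer: 2.727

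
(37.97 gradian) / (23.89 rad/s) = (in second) 1 gradian = 0.015707963 rad, so 37.97 gradian = 37.97 * 0.015707963 = 0.59643137 rad. 23.89 rad/s is already in rad/s. Combine: 0.59643137 rad / 23.89 rad/s = 0.024965733 s. 0.024965733 s = 0.024965733 second ≈ 0.02497 second (4 s.f.). Final answer: 0.02497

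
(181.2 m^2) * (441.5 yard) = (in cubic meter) 181.2 m^2 is already in m^2. 1 yard = 0.9144 m, so 441.5 yard = 441.5 * 0.9144 = 403.7076 m. Combine: 181.2 m^2 * 403.7076 m = 73151.817 m^3. 73151.817 m^3 = 73151.817 cubic meter ≈ 7.315e+04 cubic meter (4 s.f.). Final answer: 7.315e+04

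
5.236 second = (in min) 5.236 second = 5.236 s. 1 min = 60 s, so 5.236 s = 5.236 / 60 = 0.087266667 min ≈ 0.08727 min (4 s.f.). Final answer: 0.08727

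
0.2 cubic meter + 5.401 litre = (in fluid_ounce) 0.2 cubic meter = 0.2 m^3. 1 litre = 0.001 m^3, so 5.401 litre = 5.401 * 0.001 = 0.005401 m^3. Sum: 0.2 + 0.005401 = 0.205401 m^3. 1 fluid_ounce = 2.957353e-05 m^3, so 0.205401 m^3 = 0.205401 / 2.957353e-05 = 6945.4341 fluid_ounce ≈ 6945 fluid_ounce (4 s.f.). Final answer: 6945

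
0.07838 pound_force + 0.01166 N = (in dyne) 1 pound_force = 4.4482216 N, so 0.07838 pound_force = 0.07838 * 4.4482216 = 0.34865161 N. 0.01166 N is already in N. Sum: 0.34865161 + 0.01166 = 0.36031161 N. 1 dyne = 1e-05 N, so 0.36031161 N = 0.36031161 / 1e-05 = 36031.161 dyne ≈ 3.603e+04 dyne (4 s.f.). Final answer: 3.603e+04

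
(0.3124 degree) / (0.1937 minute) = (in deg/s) 0.02688. Check: 1 degree = 0.017453293 rad, so 0.3124 degree = 0.3124 * 0.017453293 = 0.0054524086 rad. 1 minute = 60 s, so 0.1937 minute = 0.1937 * 60 = 11.622 s. Combine: 0.0054524086 rad / 11.622 s = 0.00046914546 rad/s. 1 deg/s = 0.017453293 rad/s, so 0.00046914546 rad/s = 0.00046914546 / 0.017453293 = 0.026880055 deg/s ≈ 0.02688 deg/s (4 s.f.).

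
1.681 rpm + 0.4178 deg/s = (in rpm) 1 rpm = 0.10471976 rad/s, so 1.681 rpm = 1.681 * 0.10471976 = 0.17603391 rad/s. 1 deg/s = 0.017453293 rad/s, so 0.4178 deg/s = 0.4178 * 0.017453293 = 0.0072919856 rad/s. Sum: 0.17603391 + 0.0072919856 = 0.18332589 rad/s. 1 rpm = 0.10471976 rad/s, so 0.18332589 rad/s = 0.18332589 / 0.10471976 = 1.7506333 rpm ≈ 1.751 rpm (4 s.f.). Final answer: 1.751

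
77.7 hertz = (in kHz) 0.0777. Check: 77.7 hertz = 77.7 Hz. 1 kHz = 1000 Hz, so 77.7 Hz = 77.7 / 1000 = 0.0777 kHz.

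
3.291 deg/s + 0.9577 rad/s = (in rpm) 1 deg/s = 0.017453293 rad/s, so 3.291 deg/s = 3.291 * 0.017453293 = 0.057438786 rad/s. 0.9577 rad/s is already in rad/s. Sum: 0.057438786 + 0.9577 = 1.0151388 rad/s. 1 rpm = 0.10471976 rad/s, so 1.0151388 rad/s = 1.0151388 / 0.10471976 = 9.6938613 rpm ≈ 9.694 rpm (4 s.f.). Final answer: 9.694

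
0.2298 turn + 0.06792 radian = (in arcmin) 1 turn = 6.2831853 rad, so 0.2298 turn = 0.2298 * 6.2831853 = 1.443876 rad. 0.06792 radian = 0.06792 rad. Sum: 1.443876 + 0.06792 = 1.511796 rad. 1 arcmin = 0.00029088821 rad, so 1.511796 rad = 1.511796 / 0.00029088821 = 5197.1718 arcmin ≈ 5197 arcmin (4 s.f.). Final answer: 5197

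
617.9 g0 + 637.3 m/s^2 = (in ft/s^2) 1 g0 = 9.80665 m/s^2, so 617.9 g0 = 617.9 * 9.80665 = 6059.529 m/s^2. 637.3 m/s^2 is already in m/s^2. Sum: 6059.529 + 637.3 = 6696.829 m/s^2. 1 ft/s^2 = 0.3048 m/s^2, so 6696.829 m/s^2 = 6696.829 / 0.3048 = 21971.224 ft/s^2 ≈ 2.197e+04 ft/s^2 (4 s.f.). Final answer: 2.197e+04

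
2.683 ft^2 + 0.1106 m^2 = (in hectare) 1 ft^2 = 0.09290304 m^2, so 2.683 ft^2 = 2.683 * 0.09290304 = 0.24925886 m^2. 0.1106 m^2 is already in m^2. Sum: 0.24925886 + 0.1106 = 0.35985886 m^2. 1 hectare = 10000 m^2, so 0.35985886 m^2 = 0.35985886 / 10000 = 3.5985886e-05 hectare ≈ 3.599e-05 hectare (4 s.f.). Final answer: 3.599e-05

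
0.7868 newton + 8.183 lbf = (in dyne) 3.719e+06. Check: 0.7868 newton = 0.7868 N. 1 lbf = 4.4482216 N, so 8.183 lbf = 8.183 * 4.4482216 = 36.399797 N. Sum: 0.7868 + 36.399797 = 37.186597 N. 1 dyne = 1e-05 N, so 37.186597 N = 37.186597 / 1e-05 = 3718659.7 dyne ≈ 3.719e+06 dyne (4 s.f.).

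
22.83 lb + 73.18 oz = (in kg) 12.43. Check: 1 lb = 0.45359237 kg, so 22.83 lb = 22.83 * 0.45359237 = 10.355514 kg. 1 oz = 0.028349523 kg, so 73.18 oz = 73.18 * 0.028349523 = 2.0746181 kg. Sum: 10.355514 + 2.0746181 = 12.430132 kg. Result: 12.430132 kg ≈ 12.43 kg (4 s.f.).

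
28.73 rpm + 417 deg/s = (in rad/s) 10.29. Check: 1 rpm = 0.10471976 rad/s, so 28.73 rpm = 28.73 * 0.10471976 = 3.0085986 rad/s. 1 deg/s = 0.017453293 rad/s, so 417 deg/s = 417 * 0.017453293 = 7.278023 rad/s. Sum: 3.0085986 + 7.278023 = 10.286622 rad/s. Result: 10.286622 rad/s ≈ 10.29 rad/s (4 s.f.).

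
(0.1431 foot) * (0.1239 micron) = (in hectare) 1 foot = 0.3048 m, so 0.1431 foot = 0.1431 * 0.3048 = 0.04361688 m. 1 micron = 1e-06 m, so 0.1239 micron = 0.1239 * 1e-06 = 1.239e-07 m. Combine: 0.04361688 m * 1.239e-07 m = 5.4041314e-09 m^2. 1 hectare = 10000 m^2, so 5.4041314e-09 m^2 = 5.4041314e-09 / 10000 = 5.4041314e-13 hectare ≈ 5.404e-13 hectare (4 s.f.). Final answer: 5.404e-13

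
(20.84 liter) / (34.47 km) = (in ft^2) 1 liter = 0.001 m^3, so 20.84 liter = 20.84 * 0.001 = 0.02084 m^3. 1 km = 1000 m, so 34.47 km = 34.47 * 1000 = 34470 m. Combine: 0.02084 m^3 / 34470 m = 6.045837e-07 m^2. 1 ft^2 = 0.09290304 m^2, so 6.045837e-07 m^2 = 6.045837e-07 / 0.09290304 = 6.5076847e-06 ft^2 ≈ 6.508e-06 ft^2 (4 s.f.). Final answer: 6.508e-06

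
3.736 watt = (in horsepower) 0.00501. Check: 3.736 watt = 3.736 W. 1 horsepower = 745.69987 W, so 3.736 W = 3.736 / 745.69987 = 0.0050100585 horsepower ≈ 0.00501 horsepower (4 s.f.).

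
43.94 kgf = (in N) 1 kgf = 9.80665 N, so 43.94 kgf = 43.94 * 9.80665 = 430.9042 N. Result: 430.9042 N ≈ 430.9 N (4 s.f.). Final answer: 430.9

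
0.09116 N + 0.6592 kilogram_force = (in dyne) 0.09116 N is already in N. 1 kilogram_force = 9.80665 N, so 0.6592 kilogram_force = 0.6592 * 9.80665 = 6.4645437 N. Sum: 0.09116 + 6.4645437 = 6.5557037 N. 1 dyne = 1e-05 N, so 6.5557037 N = 6.5557037 / 1e-05 = 655570.37 dyne ≈ 6.556e+05 dyne (4 s.f.). Final answer: 6.556e+05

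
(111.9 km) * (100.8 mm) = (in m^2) 1.128e+04. Check: 1 km = 1000 m, so 111.9 km = 111.9 * 1000 = 111900 m. 1 mm = 0.001 m, so 100.8 mm = 100.8 * 0.001 = 0.1008 m. Combine: 111900 m * 0.1008 m = 11279.52 m^2. Result: 11279.52 m^2 ≈ 1.128e+04 m^2 (4 s.f.).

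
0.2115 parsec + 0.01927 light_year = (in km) 1 parsec = 3.0856776e+16 m, so 0.2115 parsec = 0.2115 * 3.0856776e+16 = 6.5262081e+15 m. 1 light_year = 9.4607305e+15 m, so 0.01927 light_year = 0.01927 * 9.4607305e+15 = 1.8230828e+14 m. Sum: 6.5262081e+15 + 1.8230828e+14 = 6.7085164e+15 m. 1 km = 1000 m, so 6.7085164e+15 m = 6.7085164e+15 / 1000 = 6.7085164e+12 km ≈ 6.709e+12 km (4 s.f.). Final answer: 6.709e+12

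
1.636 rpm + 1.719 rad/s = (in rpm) 18.05. Check: 1 rpm = 0.10471976 rad/s, so 1.636 rpm = 1.636 * 0.10471976 = 0.17132152 rad/s. 1.719 rad/s is already in rad/s. Sum: 0.17132152 + 1.719 = 1.8903215 rad/s. 1 rpm = 0.10471976 rad/s, so 1.8903215 rad/s = 1.8903215 / 0.10471976 = 18.051241 rpm ≈ 18.05 rpm (4 s.f.).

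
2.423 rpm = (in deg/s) 14.54. Check: 1 rpm = 0.10471976 rad/s, so 2.423 rpm = 2.423 * 0.10471976 = 0.25373597 rad/s. 1 deg/s = 0.017453293 rad/s, so 0.25373597 rad/s = 0.25373597 / 0.017453293 = 14.538 deg/s ≈ 14.54 deg/s (4 s.f.).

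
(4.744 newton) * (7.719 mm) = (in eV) 2.286e+17. Check: 4.744 newton = 4.744 N. 1 mm = 0.001 m, so 7.719 mm = 7.719 * 0.001 = 0.007719 m. Combine: 4.744 N * 0.007719 m = 0.036618936 J. 1 eV = 1.6021766e-19 J, so 0.036618936 J = 0.036618936 / 1.6021766e-19 = 2.2855742e+17 eV ≈ 2.286e+17 eV (4 s.f.).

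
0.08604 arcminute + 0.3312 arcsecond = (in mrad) 0.02663. Check: 1 arcminute = 0.00029088821 rad, so 0.08604 arcminute = 0.08604 * 0.00029088821 = 2.5028021e-05 rad. 1 arcsecond = 4.8481368e-06 rad, so 0.3312 arcsecond = 0.3312 * 4.8481368e-06 = 1.6057029e-06 rad. Sum: 2.5028021e-05 + 1.6057029e-06 = 2.6633724e-05 rad. 1 mrad = 0.001 rad, so 2.6633724e-05 rad = 2.6633724e-05 / 0.001 = 0.026633724 mrad ≈ 0.02663 mrad (4 s.f.).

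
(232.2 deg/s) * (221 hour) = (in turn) 5.132e+05. Check: 1 deg/s = 0.017453293 rad/s, so 232.2 deg/s = 232.2 * 0.017453293 = 4.0526545 rad/s. 1 hour = 3600 s, so 221 hour = 221 * 3600 = 795600 s. Combine: 4.0526545 rad/s * 795600 s = 3224291.9 rad. 1 turn = 6.2831853 rad, so 3224291.9 rad = 3224291.9 / 6.2831853 = 513162 turn ≈ 5.132e+05 turn (4 s.f.).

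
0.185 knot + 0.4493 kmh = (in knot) 1 knot = 0.51444444 m/s, so 0.185 knot = 0.185 * 0.51444444 = 0.095172222 m/s. 1 kmh = 0.27777778 m/s, so 0.4493 kmh = 0.4493 * 0.27777778 = 0.12480556 m/s. Sum: 0.095172222 + 0.12480556 = 0.21997778 m/s. 1 knot = 0.51444444 m/s, so 0.21997778 m/s = 0.21997778 / 0.51444444 = 0.42760259 knot ≈ 0.4276 knot (4 s.f.). Final answer: 0.4276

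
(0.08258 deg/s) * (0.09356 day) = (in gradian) 741.7. Check: 1 deg/s = 0.017453293 rad/s, so 0.08258 deg/s = 0.08258 * 0.017453293 = 0.0014412929 rad/s. 1 day = 86400 s, so 0.09356 day = 0.09356 * 86400 = 8083.584 s. Combine: 0.0014412929 rad/s * 8083.584 s = 11.650812 rad. 1 gradian = 0.015707963 rad, so 11.650812 rad = 11.650812 / 0.015707963 = 741.71374 gradian ≈ 741.7 gradian (4 s.f.).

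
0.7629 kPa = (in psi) 1 kPa = 1000 Pa, so 0.7629 kPa = 0.7629 * 1000 = 762.9 Pa. 1 psi = 6894.7573 Pa, so 762.9 Pa = 762.9 / 6894.7573 = 0.11064929 psi ≈ 0.1106 psi (4 s.f.). Final answer: 0.1106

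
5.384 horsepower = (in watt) 1 horsepower = 745.69987 W, so 5.384 horsepower = 5.384 * 745.69987 = 4014.8481 W. 4014.8481 W = 4014.8481 watt ≈ 4015 watt (4 s.f.). Final answer: 4015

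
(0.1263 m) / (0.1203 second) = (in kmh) 3.78. Check: 0.1263 m is already in m. 0.1203 second = 0.1203 s. Combine: 0.1263 m / 0.1203 s = 1.0498753 m/s. 1 kmh = 0.27777778 m/s, so 1.0498753 m/s = 1.0498753 / 0.27777778 = 3.7795511 kmh ≈ 3.78 kmh (4 s.f.).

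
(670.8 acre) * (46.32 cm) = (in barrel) 1 acre = 4046.8564 m^2, so 670.8 acre = 670.8 * 4046.8564 = 2714631.3 m^2. 1 cm = 0.01 m, so 46.32 cm = 46.32 * 0.01 = 0.4632 m. Combine: 2714631.3 m^2 * 0.4632 m = 1257417.2 m^3. 1 barrel = 0.15898729 m^3, so 1257417.2 m^3 = 1257417.2 / 0.15898729 = 7908916.3 barrel ≈ 7.909e+06 barrel (4 s.f.). Final answer: 7.909e+06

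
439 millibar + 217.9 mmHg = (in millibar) 1 millibar = 100 Pa, so 439 millibar = 439 * 100 = 43900 Pa. 1 mmHg = 133.32237 Pa, so 217.9 mmHg = 217.9 * 133.32237 = 29050.944 Pa. Sum: 43900 + 29050.944 = 72950.944 Pa. 1 millibar = 100 Pa, so 72950.944 Pa = 72950.944 / 100 = 729.50944 millibar ≈ 729.5 millibar (4 s.f.). Final answer: 729.5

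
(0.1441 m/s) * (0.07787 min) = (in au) 0.1441 m/s is already in m/s. 1 min = 60 s, so 0.07787 min = 0.07787 * 60 = 4.6722 s. Combine: 0.1441 m/s * 4.6722 s = 0.67326402 m. 1 au = 1.4959787e+11 m, so 0.67326402 m = 0.67326402 / 1.4959787e+11 = 4.500492e-12 au ≈ 4.5e-12 au (4 s.f.). Final answer: 4.5e-12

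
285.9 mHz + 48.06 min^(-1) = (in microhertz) 1.087e+06. Check: 1 mHz = 0.001 Hz, so 285.9 mHz = 285.9 * 0.001 = 0.2859 Hz. 1 min^(-1) = 0.016666667 Hz, so 48.06 min^(-1) = 48.06 * 0.016666667 = 0.801 Hz. Sum: 0.2859 + 0.801 = 1.0869 Hz. 1 microhertz = 1e-06 Hz, so 1.0869 Hz = 1.0869 / 1e-06 = 1086900 microhertz ≈ 1.087e+06 microhertz (4 s.f.).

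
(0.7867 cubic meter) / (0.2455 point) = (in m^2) 9084. Check: 0.7867 cubic meter = 0.7867 m^3. 1 point = 0.00035277778 m, so 0.2455 point = 0.2455 * 0.00035277778 = 8.6606944e-05 m. Combine: 0.7867 m^3 / 8.6606944e-05 m = 9083.5672 m^2. Result: 9083.5672 m^2 ≈ 9084 m^2 (4 s.f.).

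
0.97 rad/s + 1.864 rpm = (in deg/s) 66.76. Check: 0.97 rad/s is already in rad/s. 1 rpm = 0.10471976 rad/s, so 1.864 rpm = 1.864 * 0.10471976 = 0.19519762 rad/s. Sum: 0.97 + 0.19519762 = 1.1651976 rad/s. 1 deg/s = 0.017453293 rad/s, so 1.1651976 rad/s = 1.1651976 / 0.017453293 = 66.760906 deg/s ≈ 66.76 deg/s (4 s.f.).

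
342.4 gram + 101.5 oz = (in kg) 3.22. Check: 1 gram = 0.001 kg, so 342.4 gram = 342.4 * 0.001 = 0.3424 kg. 1 oz = 0.028349523 kg, so 101.5 oz = 101.5 * 0.028349523 = 2.8774766 kg. Sum: 0.3424 + 2.8774766 = 3.2198766 kg. Result: 3.2198766 kg ≈ 3.22 kg (4 s.f.).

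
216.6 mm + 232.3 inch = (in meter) 6.117. Check: 1 mm = 0.001 m, so 216.6 mm = 216.6 * 0.001 = 0.2166 m. 1 inch = 0.0254 m, so 232.3 inch = 232.3 * 0.0254 = 5.90042 m. Sum: 0.2166 + 5.90042 = 6.11702 m. 6.11702 m = 6.11702 meter ≈ 6.117 meter (4 s.f.).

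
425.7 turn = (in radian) 2675. Check: 1 turn = 6.2831853 rad, so 425.7 turn = 425.7 * 6.2831853 = 2674.752 rad. 2674.752 rad = 2674.752 radian ≈ 2675 radian (4 s.f.).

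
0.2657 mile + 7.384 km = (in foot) 2.563e+04. Check: 1 mile = 1609.344 m, so 0.2657 mile = 0.2657 * 1609.344 = 427.6027 m. 1 km = 1000 m, so 7.384 km = 7.384 * 1000 = 7384 m. Sum: 427.6027 + 7384 = 7811.6027 m. 1 foot = 0.3048 m, so 7811.6027 m = 7811.6027 / 0.3048 = 25628.618 foot ≈ 2.563e+04 foot (4 s.f.).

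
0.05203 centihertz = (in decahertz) 5.203e-05. Check: 1 centihertz = 0.01 Hz, so 0.05203 centihertz = 0.05203 * 0.01 = 0.0005203 Hz. 1 decahertz = 10 Hz, so 0.0005203 Hz = 0.0005203 / 10 = 5.203e-05 decahertz.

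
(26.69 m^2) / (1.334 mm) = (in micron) 2.001e+10. Check: 26.69 m^2 is already in m^2. 1 mm = 0.001 m, so 1.334 mm = 1.334 * 0.001 = 0.001334 m. Combine: 26.69 m^2 / 0.001334 m = 20007.496 m. 1 micron = 1e-06 m, so 20007.496 m = 20007.496 / 1e-06 = 2.0007496e+10 micron ≈ 2.001e+10 micron (4 s.f.).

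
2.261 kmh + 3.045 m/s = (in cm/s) 367.3. Check: 1 kmh = 0.27777778 m/s, so 2.261 kmh = 2.261 * 0.27777778 = 0.62805556 m/s. 3.045 m/s is already in m/s. Sum: 0.62805556 + 3.045 = 3.6730556 m/s. 1 cm/s = 0.01 m/s, so 3.6730556 m/s = 3.6730556 / 0.01 = 367.30556 cm/s ≈ 367.3 cm/s (4 s.f.).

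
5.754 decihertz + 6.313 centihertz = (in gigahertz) 6.385e-10. Check: 1 decihertz = 0.1 Hz, so 5.754 decihertz = 5.754 * 0.1 = 0.5754 Hz. 1 centihertz = 0.01 Hz, so 6.313 centihertz = 6.313 * 0.01 = 0.06313 Hz. Sum: 0.5754 + 0.06313 = 0.63853 Hz. 1 gigahertz = 1e+09 Hz, so 0.63853 Hz = 0.63853 / 1e+09 = 6.3853e-10 gigahertz ≈ 6.385e-10 gigahertz (4 s.f.).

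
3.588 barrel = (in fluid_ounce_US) 1.929e+04. Check: 1 barrel = 0.15898729 m^3, so 3.588 barrel = 3.588 * 0.15898729 = 0.57044641 m^3. 1 fluid_ounce_US = 2.957353e-05 m^3, so 0.57044641 m^3 = 0.57044641 / 2.957353e-05 = 19289.088 fluid_ounce_US ≈ 1.929e+04 fluid_ounce_US (4 s.f.).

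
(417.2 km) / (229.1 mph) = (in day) 0.04715. Check: 1 km = 1000 m, so 417.2 km = 417.2 * 1000 = 417200 m. 1 mph = 0.44704 m/s, so 229.1 mph = 229.1 * 0.44704 = 102.41686 m/s. Combine: 417200 m / 102.41686 m/s = 4073.5479 s. 1 day = 86400 s, so 4073.5479 s = 4073.5479 / 86400 = 0.047147545 day ≈ 0.04715 day (4 s.f.).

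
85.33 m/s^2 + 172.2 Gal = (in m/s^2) 87.05. Check: 85.33 m/s^2 is already in m/s^2. 1 Gal = 0.01 m/s^2, so 172.2 Gal = 172.2 * 0.01 = 1.722 m/s^2. Sum: 85.33 + 1.722 = 87.052 m/s^2. Result: 87.052 m/s^2 ≈ 87.05 m/s^2 (4 s.f.).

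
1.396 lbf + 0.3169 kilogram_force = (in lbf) 2.095. Check: 1 lbf = 4.4482216 N, so 1.396 lbf = 1.396 * 4.4482216 = 6.2097174 N. 1 kilogram_force = 9.80665 N, so 0.3169 kilogram_force = 0.3169 * 9.80665 = 3.1077274 N. Sum: 6.2097174 + 3.1077274 = 9.3174448 N. 1 lbf = 4.4482216 N, so 9.3174448 N = 9.3174448 / 4.4482216 = 2.0946449 lbf ≈ 2.095 lbf (4 s.f.).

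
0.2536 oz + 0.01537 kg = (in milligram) 1 oz = 0.028349523 kg, so 0.2536 oz = 0.2536 * 0.028349523 = 0.0071894391 kg. 0.01537 kg is already in kg. Sum: 0.0071894391 + 0.01537 = 0.022559439 kg. 1 milligram = 1e-06 kg, so 0.022559439 kg = 0.022559439 / 1e-06 = 22559.439 milligram ≈ 2.256e+04 milligram (4 s.f.). Final answer: 2.256e+04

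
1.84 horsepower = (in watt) 1372. Check: 1 horsepower = 745.69987 W, so 1.84 horsepower = 1.84 * 745.69987 = 1372.0878 W. 1372.0878 W = 1372.0878 watt ≈ 1372 watt (4 s.f.).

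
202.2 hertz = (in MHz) 0.0002022. Check: 202.2 hertz = 202.2 Hz. 1 MHz = 1000000 Hz, so 202.2 Hz = 202.2 / 1000000 = 0.0002022 MHz.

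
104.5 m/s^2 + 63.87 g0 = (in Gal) 104.5 m/s^2 is already in m/s^2. 1 g0 = 9.80665 m/s^2, so 63.87 g0 = 63.87 * 9.80665 = 626.35074 m/s^2. Sum: 104.5 + 626.35074 = 730.85074 m/s^2. 1 Gal = 0.01 m/s^2, so 730.85074 m/s^2 = 730.85074 / 0.01 = 73085.074 Gal ≈ 7.309e+04 Gal (4 s.f.). Final answer: 7.309e+04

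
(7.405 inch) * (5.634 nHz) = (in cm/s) 1 inch = 0.0254 m, so 7.405 inch = 7.405 * 0.0254 = 0.188087 m. 1 nHz = 1e-09 Hz, so 5.634 nHz = 5.634 * 1e-09 = 5.634e-09 Hz. Combine: 0.188087 m * 5.634e-09 Hz = 1.0596822e-09 m/s. 1 cm/s = 0.01 m/s, so 1.0596822e-09 m/s = 1.0596822e-09 / 0.01 = 1.0596822e-07 cm/s ≈ 1.06e-07 cm/s (4 s.f.). Final answer: 1.06e-07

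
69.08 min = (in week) 1 min = 60 s, so 69.08 min = 69.08 * 60 = 4144.8 s. 1 week = 604800 s, so 4144.8 s = 4144.8 / 604800 = 0.0068531746 week ≈ 0.006853 week (4 s.f.). Final answer: 0.006853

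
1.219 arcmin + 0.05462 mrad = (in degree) 0.02345. Check: 1 arcmin = 0.00029088821 rad, so 1.219 arcmin = 1.219 * 0.00029088821 = 0.00035459273 rad. 1 mrad = 0.001 rad, so 0.05462 mrad = 0.05462 * 0.001 = 5.462e-05 rad. Sum: 0.00035459273 + 5.462e-05 = 0.00040921273 rad. 1 degree = 0.017453293 rad, so 0.00040921273 rad = 0.00040921273 / 0.017453293 = 0.023446162 degree ≈ 0.02345 degree (4 s.f.).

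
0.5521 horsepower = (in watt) 411.7. Check: 1 horsepower = 745.69987 W, so 0.5521 horsepower = 0.5521 * 745.69987 = 411.7009 W. 411.7009 W = 411.7009 watt ≈ 411.7 watt (4 s.f.).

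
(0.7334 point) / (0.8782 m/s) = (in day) 3.41e-09. Check: 1 point = 0.00035277778 m, so 0.7334 point = 0.7334 * 0.00035277778 = 0.00025872722 m. 0.8782 m/s is already in m/s. Combine: 0.00025872722 m / 0.8782 m/s = 0.00029461082 s. 1 day = 86400 s, so 0.00029461082 s = 0.00029461082 / 86400 = 3.4098475e-09 day ≈ 3.41e-09 day (4 s.f.).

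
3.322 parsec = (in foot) 1 parsec = 3.0856776e+16 m, so 3.322 parsec = 3.322 * 3.0856776e+16 = 1.0250621e+17 m. 1 foot = 0.3048 m, so 1.0250621e+17 m = 1.0250621e+17 / 0.3048 = 3.3630646e+17 foot ≈ 3.363e+17 foot (4 s.f.). Final answer: 3.363e+17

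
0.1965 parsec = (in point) 1 parsec = 3.0856776e+16 m, so 0.1965 parsec = 0.1965 * 3.0856776e+16 = 6.0633564e+15 m. 1 point = 0.00035277778 m, so 6.0633564e+15 m = 6.0633564e+15 / 0.00035277778 = 1.7187467e+19 point ≈ 1.719e+19 point (4 s.f.). Final answer: 1.719e+19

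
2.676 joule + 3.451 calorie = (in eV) 2.676 joule = 2.676 J. 1 calorie = 4.184 J, so 3.451 calorie = 3.451 * 4.184 = 14.438984 J. Sum: 2.676 + 14.438984 = 17.114984 J. 1 eV = 1.6021766e-19 J, so 17.114984 J = 17.114984 / 1.6021766e-19 = 1.0682333e+20 eV ≈ 1.068e+20 eV (4 s.f.). Final answer: 1.068e+20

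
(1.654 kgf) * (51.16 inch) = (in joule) 1 kgf = 9.80665 N, so 1.654 kgf = 1.654 * 9.80665 = 16.220199 N. 1 inch = 0.0254 m, so 51.16 inch = 51.16 * 0.0254 = 1.299464 m. Combine: 16.220199 N * 1.299464 m = 21.077565 J. 21.077565 J = 21.077565 joule ≈ 21.08 joule (4 s.f.). Final answer: 21.08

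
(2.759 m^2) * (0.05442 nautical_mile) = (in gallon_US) 7.346e+04. Check: 2.759 m^2 is already in m^2. 1 nautical_mile = 1852 m, so 0.05442 nautical_mile = 0.05442 * 1852 = 100.78584 m. Combine: 2.759 m^2 * 100.78584 m = 278.06813 m^3. 1 gallon_US = 0.0037854118 m^3, so 278.06813 m^3 = 278.06813 / 0.0037854118 = 73457.829 gallon_US ≈ 7.346e+04 gallon_US (4 s.f.).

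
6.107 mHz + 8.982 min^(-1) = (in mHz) 155.8. Check: 1 mHz = 0.001 Hz, so 6.107 mHz = 6.107 * 0.001 = 0.006107 Hz. 1 min^(-1) = 0.016666667 Hz, so 8.982 min^(-1) = 8.982 * 0.016666667 = 0.1497 Hz. Sum: 0.006107 + 0.1497 = 0.155807 Hz. 1 mHz = 0.001 Hz, so 0.155807 Hz = 0.155807 / 0.001 = 155.807 mHz ≈ 155.8 mHz (4 s.f.).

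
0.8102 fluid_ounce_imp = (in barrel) 0.0001448. Check: 1 fluid_ounce_imp = 2.8413063e-05 m^3, so 0.8102 fluid_ounce_imp = 0.8102 * 2.8413063e-05 = 2.3020263e-05 m^3. 1 barrel = 0.15898729 m^3, so 2.3020263e-05 m^3 = 2.3020263e-05 / 0.15898729 = 0.0001447931 barrel ≈ 0.0001448 barrel (4 s.f.).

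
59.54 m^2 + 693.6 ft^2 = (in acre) 59.54 m^2 is already in m^2. 1 ft^2 = 0.09290304 m^2, so 693.6 ft^2 = 693.6 * 0.09290304 = 64.437549 m^2. Sum: 59.54 + 64.437549 = 123.97755 m^2. 1 acre = 4046.8564 m^2, so 123.97755 m^2 = 123.97755 / 4046.8564 = 0.030635519 acre ≈ 0.03064 acre (4 s.f.). Final answer: 0.03064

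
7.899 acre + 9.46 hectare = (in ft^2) 1.362e+06. Check: 1 acre = 4046.8564 m^2, so 7.899 acre = 7.899 * 4046.8564 = 31966.119 m^2. 1 hectare = 10000 m^2, so 9.46 hectare = 9.46 * 10000 = 94600 m^2. Sum: 31966.119 + 94600 = 126566.12 m^2. 1 ft^2 = 0.09290304 m^2, so 126566.12 m^2 = 126566.12 / 0.09290304 = 1362346.4 ft^2 ≈ 1.362e+06 ft^2 (4 s.f.).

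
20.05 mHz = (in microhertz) 2.005e+04. Check: 1 mHz = 0.001 Hz, so 20.05 mHz = 20.05 * 0.001 = 0.02005 Hz. 1 microhertz = 1e-06 Hz, so 0.02005 Hz = 0.02005 / 1e-06 = 20050 microhertz ≈ 2.005e+04 microhertz (4 s.f.).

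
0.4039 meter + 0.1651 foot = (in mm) 454.2. Check: 0.4039 meter = 0.4039 m. 1 foot = 0.3048 m, so 0.1651 foot = 0.1651 * 0.3048 = 0.05032248 m. Sum: 0.4039 + 0.05032248 = 0.45422248 m. 1 mm = 0.001 m, so 0.45422248 m = 0.45422248 / 0.001 = 454.22248 mm ≈ 454.2 mm (4 s.f.).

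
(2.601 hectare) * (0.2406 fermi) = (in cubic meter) 6.258e-12. Check: 1 hectare = 10000 m^2, so 2.601 hectare = 2.601 * 10000 = 26010 m^2. 1 fermi = 1e-15 m, so 0.2406 fermi = 0.2406 * 1e-15 = 2.406e-16 m. Combine: 26010 m^2 * 2.406e-16 m = 6.258006e-12 m^3. 6.258006e-12 m^3 = 6.258006e-12 cubic meter ≈ 6.258e-12 cubic meter (4 s.f.).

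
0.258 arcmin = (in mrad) 0.07505. Check: 1 arcmin = 0.00029088821 rad, so 0.258 arcmin = 0.258 * 0.00029088821 = 7.5049158e-05 rad. 1 mrad = 0.001 rad, so 7.5049158e-05 rad = 7.5049158e-05 / 0.001 = 0.075049158 mrad ≈ 0.07505 mrad (4 s.f.).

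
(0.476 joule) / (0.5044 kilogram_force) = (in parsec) 3.119e-18. Check: 0.476 joule = 0.476 J. 1 kilogram_force = 9.80665 N, so 0.5044 kilogram_force = 0.5044 * 9.80665 = 4.9464743 N. Combine: 0.476 J / 4.9464743 N = 0.096230158 m. 1 parsec = 3.0856776e+16 m, so 0.096230158 m = 0.096230158 / 3.0856776e+16 = 3.118607e-18 parsec ≈ 3.119e-18 parsec (4 s.f.).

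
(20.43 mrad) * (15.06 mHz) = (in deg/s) 1 mrad = 0.001 rad, so 20.43 mrad = 20.43 * 0.001 = 0.02043 rad. 1 mHz = 0.001 Hz, so 15.06 mHz = 15.06 * 0.001 = 0.01506 Hz. Combine: 0.02043 rad * 0.01506 Hz = 0.0003076758 rad/s. 1 deg/s = 0.017453293 rad/s, so 0.0003076758 rad/s = 0.0003076758 / 0.017453293 = 0.017628525 deg/s ≈ 0.01763 deg/s (4 s.f.). Final answer: 0.01763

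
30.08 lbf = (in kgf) 13.64. Check: 1 lbf = 4.4482216 N, so 30.08 lbf = 30.08 * 4.4482216 = 133.80251 N. 1 kgf = 9.80665 N, so 133.80251 N = 133.80251 / 9.80665 = 13.644058 kgf ≈ 13.64 kgf (4 s.f.).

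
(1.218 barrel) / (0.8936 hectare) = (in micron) 21.67. Check: 1 barrel = 0.15898729 m^3, so 1.218 barrel = 1.218 * 0.15898729 = 0.19364653 m^3. 1 hectare = 10000 m^2, so 0.8936 hectare = 0.8936 * 10000 = 8936 m^2. Combine: 0.19364653 m^3 / 8936 m^2 = 2.1670381e-05 m. 1 micron = 1e-06 m, so 2.1670381e-05 m = 2.1670381e-05 / 1e-06 = 21.670381 micron ≈ 21.67 micron (4 s.f.).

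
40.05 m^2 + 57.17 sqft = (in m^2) 40.05 m^2 is already in m^2. 1 sqft = 0.09290304 m^2, so 57.17 sqft = 57.17 * 0.09290304 = 5.3112668 m^2. Sum: 40.05 + 5.3112668 = 45.361267 m^2. Result: 45.361267 m^2 ≈ 45.36 m^2 (4 s.f.). Final answer: 45.36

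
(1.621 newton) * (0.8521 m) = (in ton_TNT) 1.621 newton = 1.621 N. 0.8521 m is already in m. Combine: 1.621 N * 0.8521 m = 1.3812541 J. 1 ton_TNT = 4.184e+09 J, so 1.3812541 J = 1.3812541 / 4.184e+09 = 3.3012765e-10 ton_TNT ≈ 3.301e-10 ton_TNT (4 s.f.). Final answer: 3.301e-10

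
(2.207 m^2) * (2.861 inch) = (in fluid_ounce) 5423. Check: 2.207 m^2 is already in m^2. 1 inch = 0.0254 m, so 2.861 inch = 2.861 * 0.0254 = 0.0726694 m. Combine: 2.207 m^2 * 0.0726694 m = 0.16038137 m^3. 1 fluid_ounce = 2.957353e-05 m^3, so 0.16038137 m^3 = 0.16038137 / 2.957353e-05 = 5423.1391 fluid_ounce ≈ 5423 fluid_ounce (4 s.f.).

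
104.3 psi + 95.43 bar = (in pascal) 1 psi = 6894.7573 Pa, so 104.3 psi = 104.3 * 6894.7573 = 719123.19 Pa. 1 bar = 100000 Pa, so 95.43 bar = 95.43 * 100000 = 9543000 Pa. Sum: 719123.19 + 9543000 = 10262123 Pa. 10262123 Pa = 10262123 pascal ≈ 1.026e+07 pascal (4 s.f.). Final answer: 1.026e+07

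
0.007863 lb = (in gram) 3.567. Check: 1 lb = 0.45359237 kg, so 0.007863 lb = 0.007863 * 0.45359237 = 0.0035665968 kg. 1 gram = 0.001 kg, so 0.0035665968 kg = 0.0035665968 / 0.001 = 3.5665968 gram ≈ 3.567 gram (4 s.f.).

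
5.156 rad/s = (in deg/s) 1 deg/s = 0.017453293 rad/s, so 5.156 rad/s = 5.156 / 0.017453293 = 295.41704 deg/s ≈ 295.4 deg/s (4 s.f.). Final answer: 295.4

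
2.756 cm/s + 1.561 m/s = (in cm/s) 1 cm/s = 0.01 m/s, so 2.756 cm/s = 2.756 * 0.01 = 0.02756 m/s. 1.561 m/s is already in m/s. Sum: 0.02756 + 1.561 = 1.58856 m/s. 1 cm/s = 0.01 m/s, so 1.58856 m/s = 1.58856 / 0.01 = 158.856 cm/s ≈ 158.9 cm/s (4 s.f.). Final answer: 158.9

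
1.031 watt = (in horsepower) 1.031 watt = 1.031 W. 1 horsepower = 745.69987 W, so 1.031 W = 1.031 / 745.69987 = 0.0013825938 horsepower ≈ 0.001383 horsepower (4 s.f.). Final answer: 0.001383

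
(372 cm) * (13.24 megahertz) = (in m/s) 4.925e+07. Check: 1 cm = 0.01 m, so 372 cm = 372 * 0.01 = 3.72 m. 1 megahertz = 1000000 Hz, so 13.24 megahertz = 13.24 * 1000000 = 13240000 Hz. Combine: 3.72 m * 13240000 Hz = 49252800 m/s. Result: 49252800 m/s ≈ 4.925e+07 m/s (4 s.f.).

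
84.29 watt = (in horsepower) 0.113. Check: 84.29 watt = 84.29 W. 1 horsepower = 745.69987 W, so 84.29 W = 84.29 / 745.69987 = 0.11303475 horsepower ≈ 0.113 horsepower (4 s.f.).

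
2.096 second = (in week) 3.466e-06. Check: 2.096 second = 2.096 s. 1 week = 604800 s, so 2.096 s = 2.096 / 604800 = 3.4656085e-06 week ≈ 3.466e-06 week (4 s.f.).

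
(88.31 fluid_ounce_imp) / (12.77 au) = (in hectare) 1 fluid_ounce_imp = 2.8413063e-05 m^3, so 88.31 fluid_ounce_imp = 88.31 * 2.8413063e-05 = 0.0025091575 m^3. 1 au = 1.4959787e+11 m, so 12.77 au = 12.77 * 1.4959787e+11 = 1.9103648e+12 m. Combine: 0.0025091575 m^3 / 1.9103648e+12 m = 1.3134442e-15 m^2. 1 hectare = 10000 m^2, so 1.3134442e-15 m^2 = 1.3134442e-15 / 10000 = 1.3134442e-19 hectare ≈ 1.313e-19 hectare (4 s.f.). Final answer: 1.313e-19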